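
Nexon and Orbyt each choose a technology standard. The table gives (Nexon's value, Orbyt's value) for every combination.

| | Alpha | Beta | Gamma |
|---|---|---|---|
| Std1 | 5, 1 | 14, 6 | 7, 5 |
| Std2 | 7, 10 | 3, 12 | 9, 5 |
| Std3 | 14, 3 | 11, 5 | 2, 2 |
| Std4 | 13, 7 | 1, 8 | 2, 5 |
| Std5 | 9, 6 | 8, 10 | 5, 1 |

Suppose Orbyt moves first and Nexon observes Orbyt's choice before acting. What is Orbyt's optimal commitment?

Nexon best-responds to each possible Orbyt move:
- Alpha: BR = Std3, leader payoff 3.
- Beta: BR = Std1, leader payoff 6.
- Gamma: BR = Std2, leader payoff 5.
Orbyt's induced payoffs are 3, 6, 5, so Orbyt commits to Beta. Subgame-perfect outcome: (Std1, Beta) with payoffs (14, 6).

Beta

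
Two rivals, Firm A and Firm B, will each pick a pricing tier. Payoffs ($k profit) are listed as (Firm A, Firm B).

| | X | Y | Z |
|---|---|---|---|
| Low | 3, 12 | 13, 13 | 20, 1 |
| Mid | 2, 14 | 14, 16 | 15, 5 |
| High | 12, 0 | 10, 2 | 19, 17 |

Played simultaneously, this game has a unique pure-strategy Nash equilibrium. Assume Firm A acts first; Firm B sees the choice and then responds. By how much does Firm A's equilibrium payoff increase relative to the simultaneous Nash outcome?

5

Firm B best-responds to each possible Firm A move:
- Low → Firm B plays Y (best of 12, 13, 1); Firm A gets 13.
- Mid → Firm B plays Y (best of 14, 16, 5); Firm A gets 14.
- High → Firm B plays Z (best of 0, 2, 17); Firm A gets 19.
Firm A's induced payoffs are 13, 14, 19, so Firm A commits to High. Subgame-perfect outcome: (High, Z) with payoffs (19, 17).
For the simultaneous game, intersect best replies.
Firm A's best replies: X→High; Y→Mid; Z→Low.
Firm B's best replies: Low→Y; Mid→Y; High→Z.
The unique mutual best reply is (Mid, Y), giving (14, 16).
Firm A's commitment gain: 19 − 14 = 5.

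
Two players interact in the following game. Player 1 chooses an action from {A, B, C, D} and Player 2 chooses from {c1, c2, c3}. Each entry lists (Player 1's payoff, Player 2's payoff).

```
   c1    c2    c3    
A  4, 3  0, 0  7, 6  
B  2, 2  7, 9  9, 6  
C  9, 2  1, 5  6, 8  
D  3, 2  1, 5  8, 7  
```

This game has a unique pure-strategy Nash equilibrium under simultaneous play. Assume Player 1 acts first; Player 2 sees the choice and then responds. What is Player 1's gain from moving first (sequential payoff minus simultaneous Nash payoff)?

1

Player 2 best-responds to each possible Player 1 move:
- A → Player 2 plays c3 (best of 3, 0, 6); Player 1 gets 7.
- B → Player 2 plays c2 (best of 2, 9, 6); Player 1 gets 7.
- C → Player 2 plays c3 (best of 2, 5, 8); Player 1 gets 6.
- D → Player 2 plays c3 (best of 2, 5, 7); Player 1 gets 8.
Maximizing over 7, 7, 6, 8, Player 1 chooses D. Subgame-perfect outcome: (D, c3) with payoffs (8, 7).
For the simultaneous game, intersect best replies.
Player 1's best replies: c1→C; c2→B; c3→B.
Player 2's best replies: A→c3; B→c2; C→c3; D→c3.
The unique mutual best reply is (B, c2), giving (7, 9).
Player 1's commitment gain: 8 − 7 = 1.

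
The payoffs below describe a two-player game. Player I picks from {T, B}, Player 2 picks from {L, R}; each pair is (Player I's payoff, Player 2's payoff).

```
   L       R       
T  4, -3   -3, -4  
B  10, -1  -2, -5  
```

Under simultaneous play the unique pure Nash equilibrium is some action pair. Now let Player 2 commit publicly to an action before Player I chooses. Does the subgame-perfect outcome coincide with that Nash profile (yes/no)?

yes

Backward induction with Player 2 moving first.
- L: Player I compares 4, 10 and picks B; Player 2 would get -1.
- R: Player I compares -3, -2 and picks B; Player 2 would get -5.
Among -1, -5, the best is -1 at L. Subgame-perfect outcome: (B, L) with payoffs (10, -1).
Now find the simultaneous Nash equilibrium.
Player I's best replies: L→B; R→B.
Player 2's best replies: T→L; B→L.
Only (B, L) has each player best-responding; Nash payoffs (10, -1).
Sequential outcome (B, L) coincides with the Nash profile (B, L).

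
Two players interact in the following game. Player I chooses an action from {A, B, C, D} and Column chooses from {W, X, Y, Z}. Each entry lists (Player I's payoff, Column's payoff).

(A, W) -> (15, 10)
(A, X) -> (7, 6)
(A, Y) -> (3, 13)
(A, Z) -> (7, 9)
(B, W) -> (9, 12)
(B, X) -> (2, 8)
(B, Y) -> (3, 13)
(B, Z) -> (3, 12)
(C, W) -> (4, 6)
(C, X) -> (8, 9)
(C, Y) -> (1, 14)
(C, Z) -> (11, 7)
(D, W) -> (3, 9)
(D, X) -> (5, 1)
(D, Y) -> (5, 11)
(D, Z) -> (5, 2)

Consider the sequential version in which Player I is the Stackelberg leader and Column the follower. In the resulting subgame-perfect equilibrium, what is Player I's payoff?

5

Column best-responds to each possible Player I move:
- A: BR = Y, leader payoff 3.
- B: BR = Y, leader payoff 3.
- C: BR = Y, leader payoff 1.
- D: BR = Y, leader payoff 5.
Player I's induced payoffs are 3, 3, 1, 5, so Player I commits to D. Subgame-perfect outcome: (D, Y) with payoffs (5, 11).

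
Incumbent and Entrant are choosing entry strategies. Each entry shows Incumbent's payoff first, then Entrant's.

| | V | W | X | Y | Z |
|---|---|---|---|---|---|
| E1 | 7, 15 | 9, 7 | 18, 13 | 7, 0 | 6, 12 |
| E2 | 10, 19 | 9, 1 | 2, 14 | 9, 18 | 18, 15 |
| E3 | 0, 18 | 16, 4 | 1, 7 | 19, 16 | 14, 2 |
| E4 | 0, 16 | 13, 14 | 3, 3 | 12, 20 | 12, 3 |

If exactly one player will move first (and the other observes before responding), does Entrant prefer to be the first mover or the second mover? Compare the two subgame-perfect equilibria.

If Incumbent leads: Entrant's best replies are E1→V, E2→V, E3→V, E4→Y; Incumbent's induced payoffs 7, 10, 0, 12; outcome (E4, Y), payoffs (12, 20).
If Entrant leads: Incumbent's best replies are V→E2, W→E3, X→E1, Y→E3, Z→E2; Entrant's induced payoffs 19, 4, 13, 16, 15; outcome (E2, V), payoffs (10, 19).
Entrant gets 19 moving first and 20 moving second, so Entrant prefers to move second.

second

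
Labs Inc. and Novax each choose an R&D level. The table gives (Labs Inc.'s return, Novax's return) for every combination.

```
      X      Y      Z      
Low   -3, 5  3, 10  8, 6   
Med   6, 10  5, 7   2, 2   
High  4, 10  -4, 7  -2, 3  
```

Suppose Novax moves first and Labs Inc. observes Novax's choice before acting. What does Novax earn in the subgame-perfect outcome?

10

Work backward from Labs Inc.'s decision.
- X: Labs Inc. compares -3, 6, 4 and picks Med; Novax would get 10.
- Y: Labs Inc. compares 3, 5, -4 and picks Med; Novax would get 7.
- Z: Labs Inc. compares 8, 2, -2 and picks Low; Novax would get 6.
Novax's induced payoffs are 10, 7, 6, so Novax commits to X. Subgame-perfect outcome: (Med, X) with payoffs (6, 10).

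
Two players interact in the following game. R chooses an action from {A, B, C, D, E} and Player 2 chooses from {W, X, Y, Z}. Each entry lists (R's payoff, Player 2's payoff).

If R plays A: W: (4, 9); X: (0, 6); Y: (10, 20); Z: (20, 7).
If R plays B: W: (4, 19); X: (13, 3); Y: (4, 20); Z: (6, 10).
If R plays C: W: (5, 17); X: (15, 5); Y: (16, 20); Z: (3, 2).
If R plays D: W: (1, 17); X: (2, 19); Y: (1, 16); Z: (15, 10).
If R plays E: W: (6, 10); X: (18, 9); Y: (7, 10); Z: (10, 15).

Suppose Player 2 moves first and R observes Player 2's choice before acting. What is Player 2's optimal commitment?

Y

Backward induction with Player 2 moving first.
- W: R compares 4, 4, 5, 1, 6 and picks E; Player 2 would get 10.
- X: R compares 0, 13, 15, 2, 18 and picks E; Player 2 would get 9.
- Y: R compares 10, 4, 16, 1, 7 and picks C; Player 2 would get 20.
- Z: R compares 20, 6, 3, 15, 10 and picks A; Player 2 would get 7.
Among 10, 9, 20, 7, the best is 20 at Y. Subgame-perfect outcome: (C, Y) with payoffs (16, 20).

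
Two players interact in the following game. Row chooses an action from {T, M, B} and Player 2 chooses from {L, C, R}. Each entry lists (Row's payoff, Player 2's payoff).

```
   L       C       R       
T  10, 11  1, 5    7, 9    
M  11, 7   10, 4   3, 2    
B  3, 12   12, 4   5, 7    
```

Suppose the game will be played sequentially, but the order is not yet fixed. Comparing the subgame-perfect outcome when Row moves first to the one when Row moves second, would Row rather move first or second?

If Row leads: Player 2's best replies are T→L, M→L, B→L; Row's induced payoffs 10, 11, 3; outcome (M, L), payoffs (11, 7).
If Player 2 leads: Row's best replies are L→M, C→B, R→T; Player 2's induced payoffs 7, 4, 9; outcome (T, R), payoffs (7, 9).
Row gets 11 moving first and 7 moving second, so Row prefers to move first.

first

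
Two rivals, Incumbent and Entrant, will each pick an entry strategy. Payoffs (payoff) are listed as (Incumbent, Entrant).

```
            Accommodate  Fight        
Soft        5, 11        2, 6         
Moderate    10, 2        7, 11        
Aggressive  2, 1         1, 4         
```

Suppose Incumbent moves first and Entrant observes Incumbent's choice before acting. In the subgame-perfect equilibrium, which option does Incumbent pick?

Solve by backward induction (Incumbent leads).
- Soft → Entrant plays Accommodate (best of 11, 6); Incumbent gets 5.
- Moderate → Entrant plays Fight (best of 2, 11); Incumbent gets 7.
- Aggressive → Entrant plays Fight (best of 1, 4); Incumbent gets 1.
Incumbent's induced payoffs are 5, 7, 1, so Incumbent commits to Moderate. Subgame-perfect outcome: (Moderate, Fight) with payoffs (7, 11).

Moderate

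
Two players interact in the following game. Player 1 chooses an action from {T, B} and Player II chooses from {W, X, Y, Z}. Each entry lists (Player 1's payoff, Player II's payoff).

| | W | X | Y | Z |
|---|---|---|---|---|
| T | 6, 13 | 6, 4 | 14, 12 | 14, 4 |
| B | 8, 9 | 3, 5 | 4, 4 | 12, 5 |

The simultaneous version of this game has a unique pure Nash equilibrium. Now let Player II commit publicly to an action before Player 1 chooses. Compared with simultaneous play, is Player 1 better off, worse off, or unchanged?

Solve by backward induction (Player II leads).
- W: Player 1 compares 6, 8 and picks B; Player II would get 9.
- X: Player 1 compares 6, 3 and picks T; Player II would get 4.
- Y: Player 1 compares 14, 4 and picks T; Player II would get 12.
- Z: Player 1 compares 14, 12 and picks T; Player II would get 4.
Maximizing over 9, 4, 12, 4, Player II chooses Y. Subgame-perfect outcome: (T, Y) with payoffs (14, 12).
For the simultaneous game, intersect best replies.
Player 1's best replies: W→B; X→T; Y→T; Z→T.
Player II's best replies: T→W; B→W.
Only (B, W) has each player best-responding; Nash payoffs (8, 9).
Player 1 earns 14 sequentially versus 8 at the Nash outcome: better off.

better off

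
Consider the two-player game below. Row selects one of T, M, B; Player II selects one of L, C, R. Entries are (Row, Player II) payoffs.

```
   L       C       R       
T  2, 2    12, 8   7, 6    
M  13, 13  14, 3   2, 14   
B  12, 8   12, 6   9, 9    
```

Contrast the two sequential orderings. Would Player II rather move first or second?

If Row leads: Player II's best replies are T→C, M→R, B→R; Row's induced payoffs 12, 2, 9; outcome (T, C), payoffs (12, 8).
If Player II leads: Row's best replies are L→M, C→M, R→B; Player II's induced payoffs 13, 3, 9; outcome (M, L), payoffs (13, 13).
Player II gets 13 moving first and 8 moving second, so Player II prefers to move first.

first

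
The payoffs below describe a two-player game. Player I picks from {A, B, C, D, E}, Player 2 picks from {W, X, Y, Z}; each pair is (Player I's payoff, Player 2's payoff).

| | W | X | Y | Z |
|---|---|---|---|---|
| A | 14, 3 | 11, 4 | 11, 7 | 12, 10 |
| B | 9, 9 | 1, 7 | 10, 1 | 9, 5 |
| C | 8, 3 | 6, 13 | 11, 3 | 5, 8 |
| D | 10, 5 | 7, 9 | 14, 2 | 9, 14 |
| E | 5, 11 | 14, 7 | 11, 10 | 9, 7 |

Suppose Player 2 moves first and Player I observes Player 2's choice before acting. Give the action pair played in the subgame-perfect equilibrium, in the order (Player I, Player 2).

(A, Z)

Player I best-responds to each possible Player 2 move:
- W: Player I compares 14, 9, 8, 10, 5 and picks A; Player 2 would get 3.
- X: Player I compares 11, 1, 6, 7, 14 and picks E; Player 2 would get 7.
- Y: Player I compares 11, 10, 11, 14, 11 and picks D; Player 2 would get 2.
- Z: Player I compares 12, 9, 5, 9, 9 and picks A; Player 2 would get 10.
Player 2's induced payoffs are 3, 7, 2, 10, so Player 2 commits to Z. Subgame-perfect outcome: (A, Z) with payoffs (12, 10).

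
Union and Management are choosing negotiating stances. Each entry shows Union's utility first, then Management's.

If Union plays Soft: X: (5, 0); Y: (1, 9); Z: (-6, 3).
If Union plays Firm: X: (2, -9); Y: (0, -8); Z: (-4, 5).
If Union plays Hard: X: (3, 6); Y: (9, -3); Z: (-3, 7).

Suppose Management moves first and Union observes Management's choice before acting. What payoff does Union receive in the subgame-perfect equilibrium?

Backward induction with Management moving first.
- X: Union compares 5, 2, 3 and picks Soft; Management would get 0.
- Y: Union compares 1, 0, 9 and picks Hard; Management would get -3.
- Z: Union compares -6, -4, -3 and picks Hard; Management would get 7.
Management's induced payoffs are 0, -3, 7, so Management commits to Z. Subgame-perfect outcome: (Hard, Z) with payoffs (-3, 7).

-3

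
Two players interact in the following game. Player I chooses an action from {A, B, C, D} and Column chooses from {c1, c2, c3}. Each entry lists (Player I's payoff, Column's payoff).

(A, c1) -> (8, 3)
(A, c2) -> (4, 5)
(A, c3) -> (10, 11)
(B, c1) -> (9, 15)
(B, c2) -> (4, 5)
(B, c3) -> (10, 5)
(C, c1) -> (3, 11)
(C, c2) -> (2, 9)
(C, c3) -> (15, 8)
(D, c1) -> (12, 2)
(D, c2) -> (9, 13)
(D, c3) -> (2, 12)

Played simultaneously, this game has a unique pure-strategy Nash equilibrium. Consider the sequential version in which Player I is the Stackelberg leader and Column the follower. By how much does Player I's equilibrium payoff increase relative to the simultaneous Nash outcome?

Solve by backward induction (Player I leads).
- A → Column plays c3 (best of 3, 5, 11); Player I gets 10.
- B → Column plays c1 (best of 15, 5, 5); Player I gets 9.
- C → Column plays c1 (best of 11, 9, 8); Player I gets 3.
- D → Column plays c2 (best of 2, 13, 12); Player I gets 9.
Player I's induced payoffs are 10, 9, 3, 9, so Player I commits to A. Subgame-perfect outcome: (A, c3) with payoffs (10, 11).
For the simultaneous game, intersect best replies.
Player I's best replies: c1→D; c2→D; c3→C.
Column's best replies: A→c3; B→c1; C→c1; D→c2.
Only (D, c2) has each player best-responding; Nash payoffs (9, 13).
Player I's commitment gain: 10 − 9 = 1.

1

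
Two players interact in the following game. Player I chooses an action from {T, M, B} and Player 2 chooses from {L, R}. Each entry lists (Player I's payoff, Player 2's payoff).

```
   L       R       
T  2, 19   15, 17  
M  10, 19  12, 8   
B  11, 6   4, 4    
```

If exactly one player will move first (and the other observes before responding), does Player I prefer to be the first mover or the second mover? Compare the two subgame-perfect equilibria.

If Player I leads: Player 2's best replies are T→L, M→L, B→L; Player I's induced payoffs 2, 10, 11; outcome (B, L), payoffs (11, 6).
If Player 2 leads: Player I's best replies are L→B, R→T; Player 2's induced payoffs 6, 17; outcome (T, R), payoffs (15, 17).
Player I gets 11 moving first and 15 moving second, so Player I prefers to move second.

second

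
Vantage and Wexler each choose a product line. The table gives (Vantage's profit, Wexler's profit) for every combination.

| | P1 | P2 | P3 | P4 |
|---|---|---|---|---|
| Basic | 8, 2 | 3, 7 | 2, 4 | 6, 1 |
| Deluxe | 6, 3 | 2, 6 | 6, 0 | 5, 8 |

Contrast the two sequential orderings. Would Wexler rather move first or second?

second

If Vantage leads: Wexler's best replies are Basic→P2, Deluxe→P4; Vantage's induced payoffs 3, 5; outcome (Deluxe, P4), payoffs (5, 8).
If Wexler leads: Vantage's best replies are P1→Basic, P2→Basic, P3→Deluxe, P4→Basic; Wexler's induced payoffs 2, 7, 0, 1; outcome (Basic, P2), payoffs (3, 7).
Wexler gets 7 moving first and 8 moving second, so Wexler prefers to move second.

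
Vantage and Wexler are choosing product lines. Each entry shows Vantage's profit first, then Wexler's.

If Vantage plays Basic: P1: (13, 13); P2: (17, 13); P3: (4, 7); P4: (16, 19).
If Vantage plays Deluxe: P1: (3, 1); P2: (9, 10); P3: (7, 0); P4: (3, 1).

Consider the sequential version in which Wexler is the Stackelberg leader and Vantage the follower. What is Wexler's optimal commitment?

P4

Work backward from Vantage's decision.
- P1: Vantage compares 13, 3 and picks Basic; Wexler would get 13.
- P2: Vantage compares 17, 9 and picks Basic; Wexler would get 13.
- P3: Vantage compares 4, 7 and picks Deluxe; Wexler would get 0.
- P4: Vantage compares 16, 3 and picks Basic; Wexler would get 19.
Wexler's induced payoffs are 13, 13, 0, 19, so Wexler commits to P4. Subgame-perfect outcome: (Basic, P4) with payoffs (16, 19).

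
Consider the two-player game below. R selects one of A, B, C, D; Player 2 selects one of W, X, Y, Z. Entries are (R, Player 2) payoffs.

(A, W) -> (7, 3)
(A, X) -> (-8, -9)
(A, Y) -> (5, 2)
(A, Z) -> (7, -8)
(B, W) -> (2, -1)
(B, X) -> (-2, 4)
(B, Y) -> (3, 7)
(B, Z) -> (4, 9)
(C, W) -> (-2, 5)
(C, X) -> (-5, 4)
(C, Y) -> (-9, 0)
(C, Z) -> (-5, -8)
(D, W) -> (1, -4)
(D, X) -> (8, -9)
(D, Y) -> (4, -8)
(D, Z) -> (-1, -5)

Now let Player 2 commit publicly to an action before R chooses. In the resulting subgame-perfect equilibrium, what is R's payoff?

7

R best-responds to each possible Player 2 move:
- W: R compares 7, 2, -2, 1 and picks A; Player 2 would get 3.
- X: R compares -8, -2, -5, 8 and picks D; Player 2 would get -9.
- Y: R compares 5, 3, -9, 4 and picks A; Player 2 would get 2.
- Z: R compares 7, 4, -5, -1 and picks A; Player 2 would get -8.
Maximizing over 3, -9, 2, -8, Player 2 chooses W. Subgame-perfect outcome: (A, W) with payoffs (7, 3).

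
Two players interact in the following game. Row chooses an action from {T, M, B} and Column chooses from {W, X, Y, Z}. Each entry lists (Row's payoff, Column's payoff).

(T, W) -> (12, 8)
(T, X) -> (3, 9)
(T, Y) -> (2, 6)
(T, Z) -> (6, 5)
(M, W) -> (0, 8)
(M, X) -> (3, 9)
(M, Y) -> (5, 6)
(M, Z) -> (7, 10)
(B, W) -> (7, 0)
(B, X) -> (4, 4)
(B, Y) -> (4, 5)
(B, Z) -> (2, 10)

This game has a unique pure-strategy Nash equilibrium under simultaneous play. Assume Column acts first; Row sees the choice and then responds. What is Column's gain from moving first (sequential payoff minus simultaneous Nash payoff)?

Solve by backward induction (Column leads).
- W: Row compares 12, 0, 7 and picks T; Column would get 8.
- X: Row compares 3, 3, 4 and picks B; Column would get 4.
- Y: Row compares 2, 5, 4 and picks M; Column would get 6.
- Z: Row compares 6, 7, 2 and picks M; Column would get 10.
Among 8, 4, 6, 10, the best is 10 at Z. Subgame-perfect outcome: (M, Z) with payoffs (7, 10).
Under simultaneous play:
Row's best replies: W→T; X→B; Y→M; Z→M.
Column's best replies: T→X; M→Z; B→Z.
The unique mutual best reply is (M, Z), giving (7, 10).
Column's commitment gain: 10 − 10 = 0.

0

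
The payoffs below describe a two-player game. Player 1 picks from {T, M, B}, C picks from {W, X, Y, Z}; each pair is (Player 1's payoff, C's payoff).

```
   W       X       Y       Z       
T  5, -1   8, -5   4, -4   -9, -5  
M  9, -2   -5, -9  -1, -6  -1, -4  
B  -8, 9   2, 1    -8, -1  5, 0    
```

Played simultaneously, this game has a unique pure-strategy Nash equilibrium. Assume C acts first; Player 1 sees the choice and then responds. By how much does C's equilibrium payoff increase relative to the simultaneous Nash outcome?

2

Solve by backward induction (C leads).
- W: Player 1 compares 5, 9, -8 and picks M; C would get -2.
- X: Player 1 compares 8, -5, 2 and picks T; C would get -5.
- Y: Player 1 compares 4, -1, -8 and picks T; C would get -4.
- Z: Player 1 compares -9, -1, 5 and picks B; C would get 0.
Maximizing over -2, -5, -4, 0, C chooses Z. Subgame-perfect outcome: (B, Z) with payoffs (5, 0).
Under simultaneous play:
Player 1's best replies: W→M; X→T; Y→T; Z→B.
C's best replies: T→W; M→W; B→W.
The unique mutual best reply is (M, W), giving (9, -2).
C's commitment gain: 0 − -2 = 2.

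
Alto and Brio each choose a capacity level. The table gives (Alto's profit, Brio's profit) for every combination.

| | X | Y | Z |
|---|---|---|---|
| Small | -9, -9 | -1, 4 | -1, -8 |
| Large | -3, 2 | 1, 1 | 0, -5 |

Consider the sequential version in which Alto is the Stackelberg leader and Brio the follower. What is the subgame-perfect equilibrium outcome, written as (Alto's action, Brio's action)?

(Small, Y)

Backward induction with Alto moving first.
- Small → Brio plays Y (best of -9, 4, -8); Alto gets -1.
- Large → Brio plays X (best of 2, 1, -5); Alto gets -3.
Alto's induced payoffs are -1, -3, so Alto commits to Small. Subgame-perfect outcome: (Small, Y) with payoffs (-1, 4).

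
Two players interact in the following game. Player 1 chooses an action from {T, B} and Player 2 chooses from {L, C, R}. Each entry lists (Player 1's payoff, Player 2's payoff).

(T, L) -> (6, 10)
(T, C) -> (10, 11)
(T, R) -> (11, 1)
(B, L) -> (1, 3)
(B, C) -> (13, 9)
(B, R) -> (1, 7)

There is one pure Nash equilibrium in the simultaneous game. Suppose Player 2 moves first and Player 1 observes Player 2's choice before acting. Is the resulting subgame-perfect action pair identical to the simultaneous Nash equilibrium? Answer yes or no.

no

Player 1 best-responds to each possible Player 2 move:
- L: Player 1 compares 6, 1 and picks T; Player 2 would get 10.
- C: Player 1 compares 10, 13 and picks B; Player 2 would get 9.
- R: Player 1 compares 11, 1 and picks T; Player 2 would get 1.
Among 10, 9, 1, the best is 10 at L. Subgame-perfect outcome: (T, L) with payoffs (6, 10).
Now find the simultaneous Nash equilibrium.
Player 1's best replies: L→T; C→B; R→T.
Player 2's best replies: T→C; B→C.
Only (B, C) has each player best-responding; Nash payoffs (13, 9).
Sequential outcome (T, L) differs from the Nash profile (B, C).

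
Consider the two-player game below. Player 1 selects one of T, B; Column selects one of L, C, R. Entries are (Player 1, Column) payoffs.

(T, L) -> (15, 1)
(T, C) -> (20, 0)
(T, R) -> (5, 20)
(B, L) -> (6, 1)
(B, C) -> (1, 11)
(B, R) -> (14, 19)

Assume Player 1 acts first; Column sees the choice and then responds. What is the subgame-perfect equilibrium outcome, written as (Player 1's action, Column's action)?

(B, R)

Work backward from Column's decision.
- T: Column compares 1, 0, 20 and picks R; Player 1 would get 5.
- B: Column compares 1, 11, 19 and picks R; Player 1 would get 14.
Maximizing over 5, 14, Player 1 chooses B. Subgame-perfect outcome: (B, R) with payoffs (14, 19).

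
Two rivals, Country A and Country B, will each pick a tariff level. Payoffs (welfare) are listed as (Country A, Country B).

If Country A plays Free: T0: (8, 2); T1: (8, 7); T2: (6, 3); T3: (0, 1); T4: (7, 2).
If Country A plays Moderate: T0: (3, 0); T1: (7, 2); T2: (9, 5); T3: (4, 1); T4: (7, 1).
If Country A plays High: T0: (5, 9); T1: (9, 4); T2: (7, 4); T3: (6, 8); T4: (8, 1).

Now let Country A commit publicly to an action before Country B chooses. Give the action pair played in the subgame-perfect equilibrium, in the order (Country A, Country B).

Solve by backward induction (Country A leads).
- Free: Country B compares 2, 7, 3, 1, 2 and picks T1; Country A would get 8.
- Moderate: Country B compares 0, 2, 5, 1, 1 and picks T2; Country A would get 9.
- High: Country B compares 9, 4, 4, 8, 1 and picks T0; Country A would get 5.
Maximizing over 8, 9, 5, Country A chooses Moderate. Subgame-perfect outcome: (Moderate, T2) with payoffs (9, 5).

(Moderate, T2)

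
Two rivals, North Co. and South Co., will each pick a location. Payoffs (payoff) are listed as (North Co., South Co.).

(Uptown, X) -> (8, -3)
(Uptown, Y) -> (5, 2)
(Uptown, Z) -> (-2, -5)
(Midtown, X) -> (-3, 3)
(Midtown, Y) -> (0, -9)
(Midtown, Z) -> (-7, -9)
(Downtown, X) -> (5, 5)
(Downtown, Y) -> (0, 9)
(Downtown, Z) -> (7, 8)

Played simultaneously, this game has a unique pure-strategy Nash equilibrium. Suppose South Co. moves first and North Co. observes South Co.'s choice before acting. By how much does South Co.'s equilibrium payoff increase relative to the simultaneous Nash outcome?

Backward induction with South Co. moving first.
- X: North Co. compares 8, -3, 5 and picks Uptown; South Co. would get -3.
- Y: North Co. compares 5, 0, 0 and picks Uptown; South Co. would get 2.
- Z: North Co. compares -2, -7, 7 and picks Downtown; South Co. would get 8.
Maximizing over -3, 2, 8, South Co. chooses Z. Subgame-perfect outcome: (Downtown, Z) with payoffs (7, 8).
Under simultaneous play:
North Co.'s best replies: X→Uptown; Y→Uptown; Z→Downtown.
South Co.'s best replies: Uptown→Y; Midtown→X; Downtown→Y.
Only (Uptown, Y) has each player best-responding; Nash payoffs (5, 2).
South Co.'s commitment gain: 8 − 2 = 6.

6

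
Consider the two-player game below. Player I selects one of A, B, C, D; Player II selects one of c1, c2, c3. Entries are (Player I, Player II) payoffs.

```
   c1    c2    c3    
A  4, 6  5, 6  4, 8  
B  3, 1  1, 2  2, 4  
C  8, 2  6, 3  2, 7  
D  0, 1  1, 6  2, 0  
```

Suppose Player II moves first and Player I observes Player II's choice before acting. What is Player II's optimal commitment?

Solve by backward induction (Player II leads).
- c1: Player I compares 4, 3, 8, 0 and picks C; Player II would get 2.
- c2: Player I compares 5, 1, 6, 1 and picks C; Player II would get 3.
- c3: Player I compares 4, 2, 2, 2 and picks A; Player II would get 8.
Player II's induced payoffs are 2, 3, 8, so Player II commits to c3. Subgame-perfect outcome: (A, c3) with payoffs (4, 8).

c3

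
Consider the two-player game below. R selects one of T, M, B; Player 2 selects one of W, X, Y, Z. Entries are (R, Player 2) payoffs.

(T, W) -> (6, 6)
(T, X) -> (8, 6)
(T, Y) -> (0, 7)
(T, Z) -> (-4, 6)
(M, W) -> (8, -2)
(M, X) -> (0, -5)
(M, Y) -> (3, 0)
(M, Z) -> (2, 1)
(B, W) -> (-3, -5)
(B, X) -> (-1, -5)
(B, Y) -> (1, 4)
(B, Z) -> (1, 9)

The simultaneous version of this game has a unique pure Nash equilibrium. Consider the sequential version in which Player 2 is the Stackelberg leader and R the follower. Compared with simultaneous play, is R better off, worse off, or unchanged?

R best-responds to each possible Player 2 move:
- W: R compares 6, 8, -3 and picks M; Player 2 would get -2.
- X: R compares 8, 0, -1 and picks T; Player 2 would get 6.
- Y: R compares 0, 3, 1 and picks M; Player 2 would get 0.
- Z: R compares -4, 2, 1 and picks M; Player 2 would get 1.
Player 2's induced payoffs are -2, 6, 0, 1, so Player 2 commits to X. Subgame-perfect outcome: (T, X) with payoffs (8, 6).
For the simultaneous game, intersect best replies.
R's best replies: W→M; X→T; Y→M; Z→M.
Player 2's best replies: T→Y; M→Z; B→Z.
Only (M, Z) has each player best-responding; Nash payoffs (2, 1).
R earns 8 sequentially versus 2 at the Nash outcome: better off.

better off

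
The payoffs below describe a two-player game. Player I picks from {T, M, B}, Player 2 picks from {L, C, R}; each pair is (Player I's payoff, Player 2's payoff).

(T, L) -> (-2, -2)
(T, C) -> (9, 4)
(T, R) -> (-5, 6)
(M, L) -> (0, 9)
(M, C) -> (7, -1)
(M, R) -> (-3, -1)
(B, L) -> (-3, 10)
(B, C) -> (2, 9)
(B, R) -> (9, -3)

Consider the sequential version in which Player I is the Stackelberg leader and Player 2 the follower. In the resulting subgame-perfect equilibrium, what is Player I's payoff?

0

Backward induction with Player I moving first.
- T: Player 2 compares -2, 4, 6 and picks R; Player I would get -5.
- M: Player 2 compares 9, -1, -1 and picks L; Player I would get 0.
- B: Player 2 compares 10, 9, -3 and picks L; Player I would get -3.
Maximizing over -5, 0, -3, Player I chooses M. Subgame-perfect outcome: (M, L) with payoffs (0, 9).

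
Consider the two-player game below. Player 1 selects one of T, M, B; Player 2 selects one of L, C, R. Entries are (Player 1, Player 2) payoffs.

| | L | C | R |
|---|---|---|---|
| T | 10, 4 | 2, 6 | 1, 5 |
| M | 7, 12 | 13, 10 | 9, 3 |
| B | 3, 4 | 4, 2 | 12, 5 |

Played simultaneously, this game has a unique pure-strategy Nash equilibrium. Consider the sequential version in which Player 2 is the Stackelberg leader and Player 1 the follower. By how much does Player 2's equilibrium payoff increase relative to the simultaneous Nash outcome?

5

Backward induction with Player 2 moving first.
- L: Player 1 compares 10, 7, 3 and picks T; Player 2 would get 4.
- C: Player 1 compares 2, 13, 4 and picks M; Player 2 would get 10.
- R: Player 1 compares 1, 9, 12 and picks B; Player 2 would get 5.
Maximizing over 4, 10, 5, Player 2 chooses C. Subgame-perfect outcome: (M, C) with payoffs (13, 10).
Under simultaneous play:
Player 1's best replies: L→T; C→M; R→B.
Player 2's best replies: T→C; M→L; B→R.
Only (B, R) has each player best-responding; Nash payoffs (12, 5).
Player 2's commitment gain: 10 − 5 = 5.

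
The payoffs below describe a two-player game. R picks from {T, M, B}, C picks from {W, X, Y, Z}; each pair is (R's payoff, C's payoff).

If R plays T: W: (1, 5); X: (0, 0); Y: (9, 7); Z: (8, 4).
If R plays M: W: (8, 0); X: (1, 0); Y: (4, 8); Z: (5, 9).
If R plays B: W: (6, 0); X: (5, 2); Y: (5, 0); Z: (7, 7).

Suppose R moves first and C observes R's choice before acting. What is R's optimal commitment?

Work backward from C's decision.
- T → C plays Y (best of 5, 0, 7, 4); R gets 9.
- M → C plays Z (best of 0, 0, 8, 9); R gets 5.
- B → C plays Z (best of 0, 2, 0, 7); R gets 7.
Maximizing over 9, 5, 7, R chooses T. Subgame-perfect outcome: (T, Y) with payoffs (9, 7).

T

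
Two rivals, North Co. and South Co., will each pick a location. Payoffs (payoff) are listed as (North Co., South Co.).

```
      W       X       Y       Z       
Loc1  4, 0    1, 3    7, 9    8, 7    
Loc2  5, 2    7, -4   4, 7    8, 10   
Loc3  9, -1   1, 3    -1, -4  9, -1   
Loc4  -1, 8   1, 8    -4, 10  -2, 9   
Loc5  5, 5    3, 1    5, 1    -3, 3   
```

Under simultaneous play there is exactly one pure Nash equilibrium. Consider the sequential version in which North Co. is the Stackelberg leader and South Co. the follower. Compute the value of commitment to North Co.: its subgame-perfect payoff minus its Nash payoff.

Solve by backward induction (North Co. leads).
- Loc1: South Co. compares 0, 3, 9, 7 and picks Y; North Co. would get 7.
- Loc2: South Co. compares 2, -4, 7, 10 and picks Z; North Co. would get 8.
- Loc3: South Co. compares -1, 3, -4, -1 and picks X; North Co. would get 1.
- Loc4: South Co. compares 8, 8, 10, 9 and picks Y; North Co. would get -4.
- Loc5: South Co. compares 5, 1, 1, 3 and picks W; North Co. would get 5.
Maximizing over 7, 8, 1, -4, 5, North Co. chooses Loc2. Subgame-perfect outcome: (Loc2, Z) with payoffs (8, 10).
Under simultaneous play:
North Co.'s best replies: W→Loc3; X→Loc2; Y→Loc1; Z→Loc3.
South Co.'s best replies: Loc1→Y; Loc2→Z; Loc3→X; Loc4→Y; Loc5→W.
The unique mutual best reply is (Loc1, Y), giving (7, 9).
North Co.'s commitment gain: 8 − 7 = 1.

1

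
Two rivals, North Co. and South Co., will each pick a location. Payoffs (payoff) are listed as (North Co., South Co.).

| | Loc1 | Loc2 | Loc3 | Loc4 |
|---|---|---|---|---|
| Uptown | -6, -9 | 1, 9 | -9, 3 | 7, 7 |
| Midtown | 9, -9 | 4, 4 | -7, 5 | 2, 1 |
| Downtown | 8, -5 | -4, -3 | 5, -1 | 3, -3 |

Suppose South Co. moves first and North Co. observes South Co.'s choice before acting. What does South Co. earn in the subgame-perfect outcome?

7

Backward induction with South Co. moving first.
- Loc1: North Co. compares -6, 9, 8 and picks Midtown; South Co. would get -9.
- Loc2: North Co. compares 1, 4, -4 and picks Midtown; South Co. would get 4.
- Loc3: North Co. compares -9, -7, 5 and picks Downtown; South Co. would get -1.
- Loc4: North Co. compares 7, 2, 3 and picks Uptown; South Co. would get 7.
Maximizing over -9, 4, -1, 7, South Co. chooses Loc4. Subgame-perfect outcome: (Uptown, Loc4) with payoffs (7, 7).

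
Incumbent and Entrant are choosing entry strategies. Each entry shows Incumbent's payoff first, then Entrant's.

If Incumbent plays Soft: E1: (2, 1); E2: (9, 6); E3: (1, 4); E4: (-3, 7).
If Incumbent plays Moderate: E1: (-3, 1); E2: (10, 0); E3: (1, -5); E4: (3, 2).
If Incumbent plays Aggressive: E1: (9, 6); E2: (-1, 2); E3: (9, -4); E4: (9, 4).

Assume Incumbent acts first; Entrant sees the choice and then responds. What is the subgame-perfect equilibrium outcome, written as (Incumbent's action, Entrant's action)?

(Aggressive, E1)

Entrant best-responds to each possible Incumbent move:
- Soft: Entrant compares 1, 6, 4, 7 and picks E4; Incumbent would get -3.
- Moderate: Entrant compares 1, 0, -5, 2 and picks E4; Incumbent would get 3.
- Aggressive: Entrant compares 6, 2, -4, 4 and picks E1; Incumbent would get 9.
Maximizing over -3, 3, 9, Incumbent chooses Aggressive. Subgame-perfect outcome: (Aggressive, E1) with payoffs (9, 6).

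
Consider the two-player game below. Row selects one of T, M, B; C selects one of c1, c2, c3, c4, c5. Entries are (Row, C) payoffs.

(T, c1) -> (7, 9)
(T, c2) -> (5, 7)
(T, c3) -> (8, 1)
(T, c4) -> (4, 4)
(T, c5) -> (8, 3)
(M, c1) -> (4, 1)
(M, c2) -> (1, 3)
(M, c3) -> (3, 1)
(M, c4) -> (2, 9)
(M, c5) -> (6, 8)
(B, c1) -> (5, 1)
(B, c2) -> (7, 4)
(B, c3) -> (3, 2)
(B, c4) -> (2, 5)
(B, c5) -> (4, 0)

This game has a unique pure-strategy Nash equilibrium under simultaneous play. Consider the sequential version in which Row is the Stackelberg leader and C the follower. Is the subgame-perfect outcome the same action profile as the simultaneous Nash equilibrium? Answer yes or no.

yes

C best-responds to each possible Row move:
- T → C plays c1 (best of 9, 7, 1, 4, 3); Row gets 7.
- M → C plays c4 (best of 1, 3, 1, 9, 8); Row gets 2.
- B → C plays c4 (best of 1, 4, 2, 5, 0); Row gets 2.
Row's induced payoffs are 7, 2, 2, so Row commits to T. Subgame-perfect outcome: (T, c1) with payoffs (7, 9).
Under simultaneous play:
Row's best replies: c1→T; c2→B; c3→T; c4→T; c5→T.
C's best replies: T→c1; M→c4; B→c4.
Only (T, c1) has each player best-responding; Nash payoffs (7, 9).
Sequential outcome (T, c1) coincides with the Nash profile (T, c1).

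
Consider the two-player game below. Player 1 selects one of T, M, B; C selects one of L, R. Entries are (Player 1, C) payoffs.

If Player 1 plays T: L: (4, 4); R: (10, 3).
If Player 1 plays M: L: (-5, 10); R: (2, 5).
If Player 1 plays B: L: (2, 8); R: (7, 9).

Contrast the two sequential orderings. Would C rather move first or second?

second

If Player 1 leads: C's best replies are T→L, M→L, B→R; Player 1's induced payoffs 4, -5, 7; outcome (B, R), payoffs (7, 9).
If C leads: Player 1's best replies are L→T, R→T; C's induced payoffs 4, 3; outcome (T, L), payoffs (4, 4).
C gets 4 moving first and 9 moving second, so C prefers to move second.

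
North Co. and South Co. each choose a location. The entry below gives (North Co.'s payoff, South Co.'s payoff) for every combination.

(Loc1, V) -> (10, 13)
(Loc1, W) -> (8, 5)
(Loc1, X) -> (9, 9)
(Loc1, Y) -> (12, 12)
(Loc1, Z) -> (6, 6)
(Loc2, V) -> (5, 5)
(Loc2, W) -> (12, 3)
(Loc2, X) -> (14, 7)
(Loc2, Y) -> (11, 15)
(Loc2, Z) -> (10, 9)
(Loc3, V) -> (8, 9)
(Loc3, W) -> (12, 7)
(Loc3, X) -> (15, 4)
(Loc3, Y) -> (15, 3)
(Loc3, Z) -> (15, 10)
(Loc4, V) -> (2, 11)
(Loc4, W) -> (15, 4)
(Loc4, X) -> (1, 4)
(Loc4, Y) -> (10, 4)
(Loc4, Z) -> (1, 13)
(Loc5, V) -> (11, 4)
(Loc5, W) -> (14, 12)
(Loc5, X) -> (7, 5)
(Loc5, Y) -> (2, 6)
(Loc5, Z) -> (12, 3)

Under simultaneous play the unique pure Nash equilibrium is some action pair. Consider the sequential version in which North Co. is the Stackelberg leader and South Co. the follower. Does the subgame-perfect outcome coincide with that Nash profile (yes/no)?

yes

Backward induction with North Co. moving first.
- Loc1 → South Co. plays V (best of 13, 5, 9, 12, 6); North Co. gets 10.
- Loc2 → South Co. plays Y (best of 5, 3, 7, 15, 9); North Co. gets 11.
- Loc3 → South Co. plays Z (best of 9, 7, 4, 3, 10); North Co. gets 15.
- Loc4 → South Co. plays Z (best of 11, 4, 4, 4, 13); North Co. gets 1.
- Loc5 → South Co. plays W (best of 4, 12, 5, 6, 3); North Co. gets 14.
Maximizing over 10, 11, 15, 1, 14, North Co. chooses Loc3. Subgame-perfect outcome: (Loc3, Z) with payoffs (15, 10).
For the simultaneous game, intersect best replies.
North Co.'s best replies: V→Loc5; W→Loc4; X→Loc3; Y→Loc3; Z→Loc3.
South Co.'s best replies: Loc1→V; Loc2→Y; Loc3→Z; Loc4→Z; Loc5→W.
The unique mutual best reply is (Loc3, Z), giving (15, 10).
Sequential outcome (Loc3, Z) coincides with the Nash profile (Loc3, Z).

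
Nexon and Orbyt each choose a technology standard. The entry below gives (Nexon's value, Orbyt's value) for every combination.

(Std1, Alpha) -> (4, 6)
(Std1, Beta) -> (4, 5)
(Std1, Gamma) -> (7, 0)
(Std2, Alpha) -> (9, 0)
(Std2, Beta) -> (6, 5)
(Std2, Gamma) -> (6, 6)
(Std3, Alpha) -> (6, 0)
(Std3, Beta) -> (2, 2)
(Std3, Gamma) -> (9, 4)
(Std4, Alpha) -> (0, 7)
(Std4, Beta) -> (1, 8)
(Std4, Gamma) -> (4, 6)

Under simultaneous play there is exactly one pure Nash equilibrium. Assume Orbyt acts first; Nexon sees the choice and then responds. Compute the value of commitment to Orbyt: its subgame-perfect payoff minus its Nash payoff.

1

Work backward from Nexon's decision.
- Alpha → Nexon plays Std2 (best of 4, 9, 6, 0); Orbyt gets 0.
- Beta → Nexon plays Std2 (best of 4, 6, 2, 1); Orbyt gets 5.
- Gamma → Nexon plays Std3 (best of 7, 6, 9, 4); Orbyt gets 4.
Maximizing over 0, 5, 4, Orbyt chooses Beta. Subgame-perfect outcome: (Std2, Beta) with payoffs (6, 5).
For the simultaneous game, intersect best replies.
Nexon's best replies: Alpha→Std2; Beta→Std2; Gamma→Std3.
Orbyt's best replies: Std1→Alpha; Std2→Gamma; Std3→Gamma; Std4→Beta.
Only (Std3, Gamma) has each player best-responding; Nash payoffs (9, 4).
Orbyt's commitment gain: 5 − 4 = 1.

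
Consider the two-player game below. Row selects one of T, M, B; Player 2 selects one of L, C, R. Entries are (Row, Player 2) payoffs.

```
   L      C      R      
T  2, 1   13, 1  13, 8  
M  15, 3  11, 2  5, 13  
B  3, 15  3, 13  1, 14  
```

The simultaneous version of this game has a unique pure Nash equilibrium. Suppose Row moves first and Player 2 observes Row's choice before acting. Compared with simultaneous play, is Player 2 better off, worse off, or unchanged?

unchanged

Work backward from Player 2's decision.
- T: BR = R, leader payoff 13.
- M: BR = R, leader payoff 5.
- B: BR = L, leader payoff 3.
Maximizing over 13, 5, 3, Row chooses T. Subgame-perfect outcome: (T, R) with payoffs (13, 8).
For the simultaneous game, intersect best replies.
Row's best replies: L→M; C→T; R→T.
Player 2's best replies: T→R; M→R; B→L.
The unique mutual best reply is (T, R), giving (13, 8).
Player 2 earns 8 sequentially versus 8 at the Nash outcome: unchanged.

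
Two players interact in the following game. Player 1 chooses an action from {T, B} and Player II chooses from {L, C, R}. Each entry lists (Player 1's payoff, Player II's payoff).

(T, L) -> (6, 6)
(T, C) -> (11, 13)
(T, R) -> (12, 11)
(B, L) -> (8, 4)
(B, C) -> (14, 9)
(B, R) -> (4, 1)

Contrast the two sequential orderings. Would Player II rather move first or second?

first

If Player 1 leads: Player II's best replies are T→C, B→C; Player 1's induced payoffs 11, 14; outcome (B, C), payoffs (14, 9).
If Player II leads: Player 1's best replies are L→B, C→B, R→T; Player II's induced payoffs 4, 9, 11; outcome (T, R), payoffs (12, 11).
Player II gets 11 moving first and 9 moving second, so Player II prefers to move first.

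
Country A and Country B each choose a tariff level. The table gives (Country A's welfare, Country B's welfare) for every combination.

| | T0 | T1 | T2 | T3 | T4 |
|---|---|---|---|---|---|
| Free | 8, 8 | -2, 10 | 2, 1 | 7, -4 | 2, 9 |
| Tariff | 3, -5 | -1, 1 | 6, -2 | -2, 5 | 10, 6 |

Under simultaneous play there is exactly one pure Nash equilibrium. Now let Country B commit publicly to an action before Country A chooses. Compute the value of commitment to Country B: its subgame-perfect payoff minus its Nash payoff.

Country A best-responds to each possible Country B move:
- T0: Country A compares 8, 3 and picks Free; Country B would get 8.
- T1: Country A compares -2, -1 and picks Tariff; Country B would get 1.
- T2: Country A compares 2, 6 and picks Tariff; Country B would get -2.
- T3: Country A compares 7, -2 and picks Free; Country B would get -4.
- T4: Country A compares 2, 10 and picks Tariff; Country B would get 6.
Country B's induced payoffs are 8, 1, -2, -4, 6, so Country B commits to T0. Subgame-perfect outcome: (Free, T0) with payoffs (8, 8).
Now find the simultaneous Nash equilibrium.
Country A's best replies: T0→Free; T1→Tariff; T2→Tariff; T3→Free; T4→Tariff.
Country B's best replies: Free→T1; Tariff→T4.
The unique mutual best reply is (Tariff, T4), giving (10, 6).
Country B's commitment gain: 8 − 6 = 2.

2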